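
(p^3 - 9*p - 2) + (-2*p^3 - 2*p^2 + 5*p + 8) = -p^3 - 2*p^2 - 4*p + 6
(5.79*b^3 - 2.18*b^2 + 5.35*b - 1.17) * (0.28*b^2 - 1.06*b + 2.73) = 1.6212*b^5 - 6.7478*b^4 + 19.6155*b^3 - 11.95*b^2 + 15.8457*b - 3.1941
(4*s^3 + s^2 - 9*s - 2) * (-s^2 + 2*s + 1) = -4*s^5 + 7*s^4 + 15*s^3 - 15*s^2 - 13*s - 2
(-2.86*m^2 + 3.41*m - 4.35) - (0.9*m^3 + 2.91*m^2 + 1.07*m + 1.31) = -0.9*m^3 - 5.77*m^2 + 2.34*m - 5.66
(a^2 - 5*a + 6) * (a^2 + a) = a^4 - 4*a^3 + a^2 + 6*a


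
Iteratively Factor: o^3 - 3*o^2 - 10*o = (o - 5)*(o^2 + 2*o) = o*(o - 5)*(o + 2)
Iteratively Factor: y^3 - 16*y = (y - 4)*(y^2 + 4*y) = y*(y - 4)*(y + 4)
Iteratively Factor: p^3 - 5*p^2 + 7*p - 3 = (p - 3)*(p^2 - 2*p + 1) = (p - 3)*(p - 1)*(p - 1)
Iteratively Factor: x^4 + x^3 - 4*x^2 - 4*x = (x + 1)*(x^3 - 4*x) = (x - 2)*(x + 1)*(x^2 + 2*x) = x*(x - 2)*(x + 1)*(x + 2)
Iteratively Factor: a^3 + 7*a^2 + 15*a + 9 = (a + 3)*(a^2 + 4*a + 3) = (a + 1)*(a + 3)*(a + 3)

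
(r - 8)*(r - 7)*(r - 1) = r^3 - 16*r^2 + 71*r - 56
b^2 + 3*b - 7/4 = (b - 1/2)*(b + 7/2)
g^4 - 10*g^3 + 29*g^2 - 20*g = g*(g - 5)*(g - 4)*(g - 1)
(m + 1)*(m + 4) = m^2 + 5*m + 4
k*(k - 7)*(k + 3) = k^3 - 4*k^2 - 21*k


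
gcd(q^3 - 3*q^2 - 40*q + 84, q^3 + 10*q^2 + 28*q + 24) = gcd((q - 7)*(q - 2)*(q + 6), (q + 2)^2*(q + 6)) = q + 6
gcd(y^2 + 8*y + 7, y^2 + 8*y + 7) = y^2 + 8*y + 7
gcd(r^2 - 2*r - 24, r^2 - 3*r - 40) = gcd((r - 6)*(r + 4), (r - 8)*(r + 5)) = 1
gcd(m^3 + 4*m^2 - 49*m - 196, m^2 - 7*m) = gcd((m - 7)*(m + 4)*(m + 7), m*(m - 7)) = m - 7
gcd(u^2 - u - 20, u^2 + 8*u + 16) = u + 4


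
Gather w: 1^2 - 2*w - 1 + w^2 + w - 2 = w^2 - w - 2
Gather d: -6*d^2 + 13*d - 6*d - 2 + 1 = -6*d^2 + 7*d - 1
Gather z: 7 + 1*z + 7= z + 14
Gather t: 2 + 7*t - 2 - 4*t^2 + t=-4*t^2 + 8*t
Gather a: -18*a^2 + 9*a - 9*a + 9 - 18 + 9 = -18*a^2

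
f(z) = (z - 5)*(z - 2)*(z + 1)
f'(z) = (z - 5)*(z - 2) + (z - 5)*(z + 1) + (z - 2)*(z + 1) = 3*z^2 - 12*z + 3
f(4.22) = -9.04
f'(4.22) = 5.79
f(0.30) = 10.39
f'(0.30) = -0.33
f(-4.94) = -271.80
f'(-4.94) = 135.49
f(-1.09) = -1.69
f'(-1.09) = 19.64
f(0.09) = 10.22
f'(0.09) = 1.94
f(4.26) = -8.80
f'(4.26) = 6.32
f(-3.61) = -126.07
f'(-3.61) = 85.42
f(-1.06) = -1.11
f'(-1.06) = 19.09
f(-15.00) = -4760.00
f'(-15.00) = 858.00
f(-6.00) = -440.00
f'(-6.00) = 183.00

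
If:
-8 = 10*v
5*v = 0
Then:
No Solution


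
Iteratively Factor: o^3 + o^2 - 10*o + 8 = (o - 1)*(o^2 + 2*o - 8) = (o - 1)*(o + 4)*(o - 2)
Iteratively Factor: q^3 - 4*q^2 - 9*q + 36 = (q - 3)*(q^2 - q - 12) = (q - 4)*(q - 3)*(q + 3)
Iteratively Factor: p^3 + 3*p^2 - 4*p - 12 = (p + 2)*(p^2 + p - 6) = (p + 2)*(p + 3)*(p - 2)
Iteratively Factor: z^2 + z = (z + 1)*(z)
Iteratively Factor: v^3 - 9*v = (v - 3)*(v^2 + 3*v) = v*(v - 3)*(v + 3)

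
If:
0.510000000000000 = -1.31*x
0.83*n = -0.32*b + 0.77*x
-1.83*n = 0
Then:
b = -0.94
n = 0.00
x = -0.39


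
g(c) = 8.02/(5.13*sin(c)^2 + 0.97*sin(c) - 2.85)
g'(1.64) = 0.60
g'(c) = 8.02*(-10.26*sin(c)*cos(c) - 0.97*cos(c))/(5.13*sin(c)^2 + 0.97*sin(c) - 2.85)^2 = -(82.2852*sin(c) + 7.7794)*cos(c)/(5.13*sin(c)^2 + 0.97*sin(c) - 2.85)^2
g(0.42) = -5.01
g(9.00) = -5.08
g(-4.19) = 4.35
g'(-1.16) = 82.41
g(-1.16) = 14.01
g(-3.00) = -2.78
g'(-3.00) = -0.46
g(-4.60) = 2.52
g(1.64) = 2.49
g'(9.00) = 15.24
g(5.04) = 9.66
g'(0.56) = -55.41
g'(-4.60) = 0.99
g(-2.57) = -4.28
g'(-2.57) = -8.80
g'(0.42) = -14.71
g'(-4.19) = 11.61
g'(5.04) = 32.72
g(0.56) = -9.04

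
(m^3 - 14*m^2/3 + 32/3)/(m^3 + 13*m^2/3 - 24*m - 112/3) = (m - 2)/(m + 7)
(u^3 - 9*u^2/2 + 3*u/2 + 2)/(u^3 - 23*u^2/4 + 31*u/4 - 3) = 2*(2*u + 1)/(4*u - 3)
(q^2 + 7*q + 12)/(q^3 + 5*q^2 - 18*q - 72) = (q + 4)/(q^2 + 2*q - 24)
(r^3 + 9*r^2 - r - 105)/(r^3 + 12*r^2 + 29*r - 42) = (r^2 + 2*r - 15)/(r^2 + 5*r - 6)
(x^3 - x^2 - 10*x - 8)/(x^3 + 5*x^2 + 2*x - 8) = (x^2 - 3*x - 4)/(x^2 + 3*x - 4)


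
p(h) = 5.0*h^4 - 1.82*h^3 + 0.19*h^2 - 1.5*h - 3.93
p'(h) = 20.0*h^3 - 5.46*h^2 + 0.38*h - 1.5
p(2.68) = 216.32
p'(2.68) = 345.28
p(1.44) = 10.37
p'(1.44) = 47.45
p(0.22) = -4.26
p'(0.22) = -1.47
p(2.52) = 166.01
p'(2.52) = 284.84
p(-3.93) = 1308.10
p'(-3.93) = -1301.29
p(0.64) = -4.45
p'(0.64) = 1.75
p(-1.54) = 33.60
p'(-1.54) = -88.08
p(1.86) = 42.07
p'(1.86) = 109.01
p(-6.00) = 6885.03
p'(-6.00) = -4520.34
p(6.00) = 6080.79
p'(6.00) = 4124.22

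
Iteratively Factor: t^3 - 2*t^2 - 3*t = (t + 1)*(t^2 - 3*t) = t*(t + 1)*(t - 3)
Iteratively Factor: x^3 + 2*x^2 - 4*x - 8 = (x + 2)*(x^2 - 4) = (x + 2)^2*(x - 2)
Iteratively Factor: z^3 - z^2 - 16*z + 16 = (z - 4)*(z^2 + 3*z - 4) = (z - 4)*(z - 1)*(z + 4)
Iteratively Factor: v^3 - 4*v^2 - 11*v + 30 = (v - 5)*(v^2 + v - 6) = (v - 5)*(v - 2)*(v + 3)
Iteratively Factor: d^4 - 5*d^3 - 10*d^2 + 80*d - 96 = (d - 4)*(d^3 - d^2 - 14*d + 24) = (d - 4)*(d - 3)*(d^2 + 2*d - 8) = (d - 4)*(d - 3)*(d - 2)*(d + 4)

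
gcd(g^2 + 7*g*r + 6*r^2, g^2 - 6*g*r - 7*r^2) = g + r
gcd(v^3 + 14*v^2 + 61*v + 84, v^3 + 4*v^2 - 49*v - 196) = v^2 + 11*v + 28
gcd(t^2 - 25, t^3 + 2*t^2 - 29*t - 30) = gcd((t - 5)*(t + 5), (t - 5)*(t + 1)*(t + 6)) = t - 5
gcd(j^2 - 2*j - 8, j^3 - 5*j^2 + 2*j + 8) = j - 4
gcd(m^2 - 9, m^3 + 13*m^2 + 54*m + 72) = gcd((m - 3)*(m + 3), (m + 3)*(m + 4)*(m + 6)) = m + 3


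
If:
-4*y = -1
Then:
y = 1/4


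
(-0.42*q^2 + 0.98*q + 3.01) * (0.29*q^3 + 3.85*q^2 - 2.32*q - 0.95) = -0.1218*q^5 - 1.3328*q^4 + 5.6203*q^3 + 9.7139*q^2 - 7.9142*q - 2.8595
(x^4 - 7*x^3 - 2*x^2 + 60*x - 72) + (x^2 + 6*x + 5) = x^4 - 7*x^3 - x^2 + 66*x - 67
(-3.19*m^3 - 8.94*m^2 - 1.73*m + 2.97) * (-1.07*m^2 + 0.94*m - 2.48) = 3.4133*m^5 + 6.5672*m^4 + 1.3587*m^3 + 17.3671*m^2 + 7.0822*m - 7.3656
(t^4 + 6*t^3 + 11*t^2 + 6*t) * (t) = t^5 + 6*t^4 + 11*t^3 + 6*t^2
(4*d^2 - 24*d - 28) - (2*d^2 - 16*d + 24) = 2*d^2 - 8*d - 52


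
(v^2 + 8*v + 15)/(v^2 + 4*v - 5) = (v + 3)/(v - 1)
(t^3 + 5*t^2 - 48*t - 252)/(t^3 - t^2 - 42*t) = (t + 6)/t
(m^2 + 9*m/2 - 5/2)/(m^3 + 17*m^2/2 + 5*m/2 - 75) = (2*m - 1)/(2*m^2 + 7*m - 30)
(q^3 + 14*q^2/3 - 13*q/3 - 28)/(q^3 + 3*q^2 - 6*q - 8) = (q^2 + 2*q/3 - 7)/(q^2 - q - 2)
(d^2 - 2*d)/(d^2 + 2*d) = (d - 2)/(d + 2)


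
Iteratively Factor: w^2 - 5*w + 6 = (w - 3)*(w - 2)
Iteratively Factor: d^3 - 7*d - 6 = (d - 3)*(d^2 + 3*d + 2) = (d - 3)*(d + 1)*(d + 2)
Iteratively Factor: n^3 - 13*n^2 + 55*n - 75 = (n - 5)*(n^2 - 8*n + 15) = (n - 5)*(n - 3)*(n - 5)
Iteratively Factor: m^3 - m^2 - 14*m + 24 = (m - 3)*(m^2 + 2*m - 8) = (m - 3)*(m + 4)*(m - 2)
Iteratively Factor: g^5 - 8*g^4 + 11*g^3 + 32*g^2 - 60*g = (g - 3)*(g^4 - 5*g^3 - 4*g^2 + 20*g) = (g - 3)*(g - 2)*(g^3 - 3*g^2 - 10*g) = (g - 5)*(g - 3)*(g - 2)*(g^2 + 2*g) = (g - 5)*(g - 3)*(g - 2)*(g + 2)*(g)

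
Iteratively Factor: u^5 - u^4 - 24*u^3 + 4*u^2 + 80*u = (u - 5)*(u^4 + 4*u^3 - 4*u^2 - 16*u) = u*(u - 5)*(u^3 + 4*u^2 - 4*u - 16) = u*(u - 5)*(u + 2)*(u^2 + 2*u - 8) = u*(u - 5)*(u - 2)*(u + 2)*(u + 4)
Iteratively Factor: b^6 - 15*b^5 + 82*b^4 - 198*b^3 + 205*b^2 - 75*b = (b - 3)*(b^5 - 12*b^4 + 46*b^3 - 60*b^2 + 25*b) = (b - 5)*(b - 3)*(b^4 - 7*b^3 + 11*b^2 - 5*b) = b*(b - 5)*(b - 3)*(b^3 - 7*b^2 + 11*b - 5) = b*(b - 5)*(b - 3)*(b - 1)*(b^2 - 6*b + 5) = b*(b - 5)^2*(b - 3)*(b - 1)*(b - 1)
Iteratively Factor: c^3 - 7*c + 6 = (c + 3)*(c^2 - 3*c + 2) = (c - 1)*(c + 3)*(c - 2)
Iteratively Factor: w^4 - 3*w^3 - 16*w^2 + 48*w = (w + 4)*(w^3 - 7*w^2 + 12*w) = (w - 4)*(w + 4)*(w^2 - 3*w) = (w - 4)*(w - 3)*(w + 4)*(w)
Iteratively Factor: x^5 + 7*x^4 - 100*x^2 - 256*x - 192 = (x + 4)*(x^4 + 3*x^3 - 12*x^2 - 52*x - 48) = (x + 3)*(x + 4)*(x^3 - 12*x - 16) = (x + 2)*(x + 3)*(x + 4)*(x^2 - 2*x - 8) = (x + 2)^2*(x + 3)*(x + 4)*(x - 4)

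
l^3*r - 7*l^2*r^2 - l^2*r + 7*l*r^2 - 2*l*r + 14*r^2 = (l - 2)*(l - 7*r)*(l*r + r)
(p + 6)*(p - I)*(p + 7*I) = p^3 + 6*p^2 + 6*I*p^2 + 7*p + 36*I*p + 42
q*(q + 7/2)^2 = q^3 + 7*q^2 + 49*q/4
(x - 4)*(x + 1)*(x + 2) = x^3 - x^2 - 10*x - 8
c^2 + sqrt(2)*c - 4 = (c - sqrt(2))*(c + 2*sqrt(2))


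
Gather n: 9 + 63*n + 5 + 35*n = 98*n + 14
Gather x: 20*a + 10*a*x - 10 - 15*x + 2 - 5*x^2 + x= 20*a - 5*x^2 + x*(10*a - 14) - 8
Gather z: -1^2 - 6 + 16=9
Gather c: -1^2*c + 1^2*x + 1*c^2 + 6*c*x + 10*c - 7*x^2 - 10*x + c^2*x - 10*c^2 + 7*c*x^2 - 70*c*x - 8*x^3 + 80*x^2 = c^2*(x - 9) + c*(7*x^2 - 64*x + 9) - 8*x^3 + 73*x^2 - 9*x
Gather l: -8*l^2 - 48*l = -8*l^2 - 48*l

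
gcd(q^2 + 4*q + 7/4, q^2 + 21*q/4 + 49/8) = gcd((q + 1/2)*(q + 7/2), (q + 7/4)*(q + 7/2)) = q + 7/2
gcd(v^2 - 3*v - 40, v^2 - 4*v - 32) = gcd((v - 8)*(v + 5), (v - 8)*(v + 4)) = v - 8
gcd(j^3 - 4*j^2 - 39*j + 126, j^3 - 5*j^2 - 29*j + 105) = j^2 - 10*j + 21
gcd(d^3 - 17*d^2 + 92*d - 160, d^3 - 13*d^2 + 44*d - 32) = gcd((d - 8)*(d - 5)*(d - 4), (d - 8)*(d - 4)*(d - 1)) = d^2 - 12*d + 32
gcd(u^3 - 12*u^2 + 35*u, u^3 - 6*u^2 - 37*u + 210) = u^2 - 12*u + 35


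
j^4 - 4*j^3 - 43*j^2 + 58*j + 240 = (j - 8)*(j - 3)*(j + 2)*(j + 5)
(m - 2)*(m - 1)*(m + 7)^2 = m^4 + 11*m^3 + 9*m^2 - 119*m + 98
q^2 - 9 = (q - 3)*(q + 3)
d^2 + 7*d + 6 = (d + 1)*(d + 6)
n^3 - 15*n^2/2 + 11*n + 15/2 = (n - 5)*(n - 3)*(n + 1/2)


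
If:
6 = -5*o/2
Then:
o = -12/5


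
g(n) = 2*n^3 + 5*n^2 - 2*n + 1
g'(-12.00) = 742.00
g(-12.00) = -2711.00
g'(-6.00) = 154.00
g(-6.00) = -239.00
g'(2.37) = 55.40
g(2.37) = 50.97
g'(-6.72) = 201.75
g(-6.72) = -366.70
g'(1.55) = 27.92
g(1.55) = 17.36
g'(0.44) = 3.56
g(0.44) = 1.26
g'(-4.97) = 96.51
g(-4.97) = -111.08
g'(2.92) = 78.36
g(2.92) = 87.59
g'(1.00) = 14.00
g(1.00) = 6.00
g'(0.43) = 3.41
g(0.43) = 1.22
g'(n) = 6*n^2 + 10*n - 2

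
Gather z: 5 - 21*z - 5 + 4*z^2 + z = 4*z^2 - 20*z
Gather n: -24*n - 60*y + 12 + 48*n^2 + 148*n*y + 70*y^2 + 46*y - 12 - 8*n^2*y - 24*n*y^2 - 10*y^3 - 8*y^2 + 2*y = n^2*(48 - 8*y) + n*(-24*y^2 + 148*y - 24) - 10*y^3 + 62*y^2 - 12*y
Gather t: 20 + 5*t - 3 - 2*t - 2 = 3*t + 15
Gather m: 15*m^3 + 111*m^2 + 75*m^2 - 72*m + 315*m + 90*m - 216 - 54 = 15*m^3 + 186*m^2 + 333*m - 270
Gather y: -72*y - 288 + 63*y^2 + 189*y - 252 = 63*y^2 + 117*y - 540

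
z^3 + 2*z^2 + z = z*(z + 1)^2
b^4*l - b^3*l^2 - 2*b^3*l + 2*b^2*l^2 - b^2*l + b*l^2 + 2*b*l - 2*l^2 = (b - 2)*(b - 1)*(b - l)*(b*l + l)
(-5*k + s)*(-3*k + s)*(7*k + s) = 105*k^3 - 41*k^2*s - k*s^2 + s^3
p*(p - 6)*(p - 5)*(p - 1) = p^4 - 12*p^3 + 41*p^2 - 30*p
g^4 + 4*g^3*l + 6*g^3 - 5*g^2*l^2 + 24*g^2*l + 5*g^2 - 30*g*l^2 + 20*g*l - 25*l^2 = (g + 1)*(g + 5)*(g - l)*(g + 5*l)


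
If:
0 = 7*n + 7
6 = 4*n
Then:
No Solution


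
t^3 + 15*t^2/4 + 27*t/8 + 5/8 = (t + 1/4)*(t + 1)*(t + 5/2)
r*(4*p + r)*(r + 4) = 4*p*r^2 + 16*p*r + r^3 + 4*r^2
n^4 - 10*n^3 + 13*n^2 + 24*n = n*(n - 8)*(n - 3)*(n + 1)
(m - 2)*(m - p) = m^2 - m*p - 2*m + 2*p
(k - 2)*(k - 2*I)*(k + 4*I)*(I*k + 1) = I*k^4 - k^3 - 2*I*k^3 + 2*k^2 + 10*I*k^2 + 8*k - 20*I*k - 16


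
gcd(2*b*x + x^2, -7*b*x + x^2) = x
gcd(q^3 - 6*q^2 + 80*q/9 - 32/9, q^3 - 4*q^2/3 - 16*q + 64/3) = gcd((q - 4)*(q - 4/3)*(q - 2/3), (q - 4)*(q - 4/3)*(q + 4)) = q^2 - 16*q/3 + 16/3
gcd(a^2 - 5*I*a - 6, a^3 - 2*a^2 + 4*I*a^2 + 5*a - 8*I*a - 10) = 1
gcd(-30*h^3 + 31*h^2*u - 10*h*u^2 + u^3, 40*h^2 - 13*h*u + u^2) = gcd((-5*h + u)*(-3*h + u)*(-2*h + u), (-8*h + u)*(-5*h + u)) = -5*h + u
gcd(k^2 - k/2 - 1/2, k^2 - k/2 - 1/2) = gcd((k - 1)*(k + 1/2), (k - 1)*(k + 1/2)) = k^2 - k/2 - 1/2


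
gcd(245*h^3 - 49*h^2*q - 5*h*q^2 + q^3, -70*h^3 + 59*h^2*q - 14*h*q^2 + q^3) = 35*h^2 - 12*h*q + q^2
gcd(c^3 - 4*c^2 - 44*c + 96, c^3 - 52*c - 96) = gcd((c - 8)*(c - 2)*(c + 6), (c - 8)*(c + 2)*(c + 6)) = c^2 - 2*c - 48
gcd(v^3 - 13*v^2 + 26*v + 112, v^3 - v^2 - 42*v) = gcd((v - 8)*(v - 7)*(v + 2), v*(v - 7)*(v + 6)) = v - 7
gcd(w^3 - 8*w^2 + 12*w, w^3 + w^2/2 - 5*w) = w^2 - 2*w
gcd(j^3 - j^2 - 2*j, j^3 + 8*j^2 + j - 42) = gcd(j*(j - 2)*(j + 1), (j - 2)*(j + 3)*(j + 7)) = j - 2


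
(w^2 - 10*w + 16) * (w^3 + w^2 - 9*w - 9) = w^5 - 9*w^4 - 3*w^3 + 97*w^2 - 54*w - 144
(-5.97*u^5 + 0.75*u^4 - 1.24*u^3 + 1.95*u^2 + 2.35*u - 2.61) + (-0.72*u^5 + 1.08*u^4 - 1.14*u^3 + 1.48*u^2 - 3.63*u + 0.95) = -6.69*u^5 + 1.83*u^4 - 2.38*u^3 + 3.43*u^2 - 1.28*u - 1.66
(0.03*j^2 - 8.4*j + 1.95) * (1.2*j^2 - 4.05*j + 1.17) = 0.036*j^4 - 10.2015*j^3 + 36.3951*j^2 - 17.7255*j + 2.2815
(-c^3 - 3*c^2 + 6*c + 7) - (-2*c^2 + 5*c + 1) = -c^3 - c^2 + c + 6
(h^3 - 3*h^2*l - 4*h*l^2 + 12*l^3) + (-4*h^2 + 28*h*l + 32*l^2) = h^3 - 3*h^2*l - 4*h^2 - 4*h*l^2 + 28*h*l + 12*l^3 + 32*l^2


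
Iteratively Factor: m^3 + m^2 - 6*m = (m)*(m^2 + m - 6) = m*(m - 2)*(m + 3)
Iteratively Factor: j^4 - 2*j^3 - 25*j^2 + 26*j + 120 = (j + 4)*(j^3 - 6*j^2 - j + 30) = (j + 2)*(j + 4)*(j^2 - 8*j + 15) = (j - 5)*(j + 2)*(j + 4)*(j - 3)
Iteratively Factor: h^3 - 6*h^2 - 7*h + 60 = (h + 3)*(h^2 - 9*h + 20) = (h - 5)*(h + 3)*(h - 4)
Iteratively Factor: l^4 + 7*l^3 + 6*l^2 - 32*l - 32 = (l - 2)*(l^3 + 9*l^2 + 24*l + 16) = (l - 2)*(l + 4)*(l^2 + 5*l + 4) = (l - 2)*(l + 1)*(l + 4)*(l + 4)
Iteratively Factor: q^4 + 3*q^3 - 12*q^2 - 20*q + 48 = (q + 4)*(q^3 - q^2 - 8*q + 12) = (q + 3)*(q + 4)*(q^2 - 4*q + 4) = (q - 2)*(q + 3)*(q + 4)*(q - 2)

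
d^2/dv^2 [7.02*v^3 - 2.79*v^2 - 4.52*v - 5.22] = 42.12*v - 5.58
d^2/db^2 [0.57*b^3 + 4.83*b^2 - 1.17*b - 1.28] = 3.42*b + 9.66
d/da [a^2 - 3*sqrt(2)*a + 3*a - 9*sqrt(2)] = 2*a - 3*sqrt(2) + 3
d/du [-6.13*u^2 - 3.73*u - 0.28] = -12.26*u - 3.73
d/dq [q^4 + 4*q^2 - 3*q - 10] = 4*q^3 + 8*q - 3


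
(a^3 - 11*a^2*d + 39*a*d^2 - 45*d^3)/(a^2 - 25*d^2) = (a^2 - 6*a*d + 9*d^2)/(a + 5*d)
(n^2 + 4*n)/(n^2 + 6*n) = (n + 4)/(n + 6)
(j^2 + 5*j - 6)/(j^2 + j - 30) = (j - 1)/(j - 5)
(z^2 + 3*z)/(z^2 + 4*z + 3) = z/(z + 1)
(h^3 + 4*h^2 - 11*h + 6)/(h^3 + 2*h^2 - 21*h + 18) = (h - 1)/(h - 3)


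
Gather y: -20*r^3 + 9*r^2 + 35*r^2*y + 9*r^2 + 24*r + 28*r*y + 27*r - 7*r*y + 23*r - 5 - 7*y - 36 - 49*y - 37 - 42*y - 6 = -20*r^3 + 18*r^2 + 74*r + y*(35*r^2 + 21*r - 98) - 84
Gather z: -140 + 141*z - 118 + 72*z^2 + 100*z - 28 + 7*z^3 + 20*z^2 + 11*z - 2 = 7*z^3 + 92*z^2 + 252*z - 288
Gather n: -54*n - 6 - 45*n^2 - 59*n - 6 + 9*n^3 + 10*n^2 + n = 9*n^3 - 35*n^2 - 112*n - 12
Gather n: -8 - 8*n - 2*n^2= -2*n^2 - 8*n - 8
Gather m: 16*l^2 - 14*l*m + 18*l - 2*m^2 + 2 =16*l^2 - 14*l*m + 18*l - 2*m^2 + 2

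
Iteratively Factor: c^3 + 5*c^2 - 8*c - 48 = (c + 4)*(c^2 + c - 12) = (c + 4)^2*(c - 3)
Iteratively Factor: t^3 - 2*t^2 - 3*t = (t + 1)*(t^2 - 3*t) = (t - 3)*(t + 1)*(t)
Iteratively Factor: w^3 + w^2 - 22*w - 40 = (w + 4)*(w^2 - 3*w - 10) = (w - 5)*(w + 4)*(w + 2)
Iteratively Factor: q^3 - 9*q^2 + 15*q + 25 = (q - 5)*(q^2 - 4*q - 5) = (q - 5)^2*(q + 1)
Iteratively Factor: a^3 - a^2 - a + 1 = (a - 1)*(a^2 - 1) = (a - 1)*(a + 1)*(a - 1)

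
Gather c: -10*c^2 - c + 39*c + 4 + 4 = -10*c^2 + 38*c + 8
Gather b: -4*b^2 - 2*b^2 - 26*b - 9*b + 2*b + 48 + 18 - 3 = -6*b^2 - 33*b + 63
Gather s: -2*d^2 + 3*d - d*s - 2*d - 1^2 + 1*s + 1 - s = -2*d^2 - d*s + d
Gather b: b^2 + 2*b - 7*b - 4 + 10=b^2 - 5*b + 6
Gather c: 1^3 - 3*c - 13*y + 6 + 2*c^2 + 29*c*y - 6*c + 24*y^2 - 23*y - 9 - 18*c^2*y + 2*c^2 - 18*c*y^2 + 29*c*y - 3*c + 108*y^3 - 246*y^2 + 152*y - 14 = c^2*(4 - 18*y) + c*(-18*y^2 + 58*y - 12) + 108*y^3 - 222*y^2 + 116*y - 16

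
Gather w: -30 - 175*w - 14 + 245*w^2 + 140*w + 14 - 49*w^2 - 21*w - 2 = 196*w^2 - 56*w - 32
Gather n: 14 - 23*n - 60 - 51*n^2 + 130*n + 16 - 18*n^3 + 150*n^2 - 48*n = -18*n^3 + 99*n^2 + 59*n - 30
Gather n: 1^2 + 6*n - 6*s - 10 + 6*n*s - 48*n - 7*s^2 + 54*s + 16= n*(6*s - 42) - 7*s^2 + 48*s + 7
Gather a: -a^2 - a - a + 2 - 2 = -a^2 - 2*a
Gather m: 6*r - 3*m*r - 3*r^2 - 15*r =-3*m*r - 3*r^2 - 9*r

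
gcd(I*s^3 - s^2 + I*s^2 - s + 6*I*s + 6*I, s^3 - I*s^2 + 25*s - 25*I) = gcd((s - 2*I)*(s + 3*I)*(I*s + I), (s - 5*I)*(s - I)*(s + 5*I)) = 1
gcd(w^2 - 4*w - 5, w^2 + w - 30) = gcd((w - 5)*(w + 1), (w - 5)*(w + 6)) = w - 5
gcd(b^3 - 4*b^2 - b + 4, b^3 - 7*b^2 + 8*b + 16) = b^2 - 3*b - 4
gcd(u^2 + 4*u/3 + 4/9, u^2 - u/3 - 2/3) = u + 2/3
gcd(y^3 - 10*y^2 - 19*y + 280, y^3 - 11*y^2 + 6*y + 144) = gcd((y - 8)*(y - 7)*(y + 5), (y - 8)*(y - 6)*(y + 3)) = y - 8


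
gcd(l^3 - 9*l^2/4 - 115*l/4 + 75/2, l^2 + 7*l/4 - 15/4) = l - 5/4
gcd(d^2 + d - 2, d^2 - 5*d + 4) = d - 1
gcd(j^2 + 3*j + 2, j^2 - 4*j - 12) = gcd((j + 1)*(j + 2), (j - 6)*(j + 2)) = j + 2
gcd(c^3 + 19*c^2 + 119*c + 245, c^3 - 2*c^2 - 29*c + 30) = c + 5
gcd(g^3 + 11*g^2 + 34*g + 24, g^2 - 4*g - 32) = g + 4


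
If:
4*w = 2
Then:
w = 1/2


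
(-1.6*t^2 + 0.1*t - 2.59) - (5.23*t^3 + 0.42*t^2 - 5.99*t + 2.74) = -5.23*t^3 - 2.02*t^2 + 6.09*t - 5.33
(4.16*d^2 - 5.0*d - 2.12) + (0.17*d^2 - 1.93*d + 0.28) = 4.33*d^2 - 6.93*d - 1.84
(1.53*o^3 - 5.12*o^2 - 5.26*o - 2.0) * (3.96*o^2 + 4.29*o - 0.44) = 6.0588*o^5 - 13.7115*o^4 - 43.4676*o^3 - 28.2326*o^2 - 6.2656*o + 0.88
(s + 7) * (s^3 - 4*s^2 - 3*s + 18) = s^4 + 3*s^3 - 31*s^2 - 3*s + 126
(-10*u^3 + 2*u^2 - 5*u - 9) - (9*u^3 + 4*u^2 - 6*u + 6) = -19*u^3 - 2*u^2 + u - 15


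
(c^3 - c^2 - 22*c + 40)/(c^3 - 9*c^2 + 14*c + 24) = (c^2 + 3*c - 10)/(c^2 - 5*c - 6)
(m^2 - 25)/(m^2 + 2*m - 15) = (m - 5)/(m - 3)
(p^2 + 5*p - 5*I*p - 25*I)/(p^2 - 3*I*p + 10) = (p + 5)/(p + 2*I)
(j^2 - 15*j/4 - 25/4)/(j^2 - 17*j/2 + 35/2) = (4*j + 5)/(2*(2*j - 7))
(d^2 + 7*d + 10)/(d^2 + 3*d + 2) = (d + 5)/(d + 1)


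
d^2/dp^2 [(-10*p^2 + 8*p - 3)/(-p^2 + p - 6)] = 2*(2*p^3 - 171*p^2 + 135*p + 297)/(p^6 - 3*p^5 + 21*p^4 - 37*p^3 + 126*p^2 - 108*p + 216)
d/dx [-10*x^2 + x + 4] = 1 - 20*x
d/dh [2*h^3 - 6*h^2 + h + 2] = 6*h^2 - 12*h + 1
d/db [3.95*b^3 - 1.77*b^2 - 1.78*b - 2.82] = 11.85*b^2 - 3.54*b - 1.78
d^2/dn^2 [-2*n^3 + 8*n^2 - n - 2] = 16 - 12*n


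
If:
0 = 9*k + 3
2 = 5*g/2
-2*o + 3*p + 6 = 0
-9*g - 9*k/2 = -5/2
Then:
No Solution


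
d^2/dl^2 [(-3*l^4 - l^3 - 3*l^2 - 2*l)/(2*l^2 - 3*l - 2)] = 6*l*(-4*l^5 + 18*l^4 - 15*l^3 - 61*l^2 - 42*l - 12)/(8*l^6 - 36*l^5 + 30*l^4 + 45*l^3 - 30*l^2 - 36*l - 8)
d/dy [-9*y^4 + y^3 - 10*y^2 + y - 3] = -36*y^3 + 3*y^2 - 20*y + 1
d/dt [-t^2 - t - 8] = -2*t - 1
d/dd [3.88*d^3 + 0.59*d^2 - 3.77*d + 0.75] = 11.64*d^2 + 1.18*d - 3.77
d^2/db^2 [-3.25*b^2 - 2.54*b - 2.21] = -6.50000000000000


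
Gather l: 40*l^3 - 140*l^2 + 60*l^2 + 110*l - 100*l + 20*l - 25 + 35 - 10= 40*l^3 - 80*l^2 + 30*l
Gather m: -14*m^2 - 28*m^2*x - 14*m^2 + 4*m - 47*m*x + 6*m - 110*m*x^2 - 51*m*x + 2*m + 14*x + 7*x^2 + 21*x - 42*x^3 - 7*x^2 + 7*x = m^2*(-28*x - 28) + m*(-110*x^2 - 98*x + 12) - 42*x^3 + 42*x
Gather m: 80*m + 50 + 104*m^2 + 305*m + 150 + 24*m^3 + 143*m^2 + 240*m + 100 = 24*m^3 + 247*m^2 + 625*m + 300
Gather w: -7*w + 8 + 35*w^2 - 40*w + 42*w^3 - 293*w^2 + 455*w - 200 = 42*w^3 - 258*w^2 + 408*w - 192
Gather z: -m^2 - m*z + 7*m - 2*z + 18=-m^2 + 7*m + z*(-m - 2) + 18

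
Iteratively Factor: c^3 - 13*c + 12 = (c + 4)*(c^2 - 4*c + 3) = (c - 3)*(c + 4)*(c - 1)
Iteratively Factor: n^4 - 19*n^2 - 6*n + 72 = (n - 4)*(n^3 + 4*n^2 - 3*n - 18) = (n - 4)*(n + 3)*(n^2 + n - 6) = (n - 4)*(n + 3)^2*(n - 2)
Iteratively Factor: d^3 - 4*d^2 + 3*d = (d - 1)*(d^2 - 3*d) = d*(d - 1)*(d - 3)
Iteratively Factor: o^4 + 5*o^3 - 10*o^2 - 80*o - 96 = (o + 2)*(o^3 + 3*o^2 - 16*o - 48) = (o - 4)*(o + 2)*(o^2 + 7*o + 12) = (o - 4)*(o + 2)*(o + 4)*(o + 3)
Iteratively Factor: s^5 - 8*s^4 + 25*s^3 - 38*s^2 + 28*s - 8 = (s - 2)*(s^4 - 6*s^3 + 13*s^2 - 12*s + 4) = (s - 2)*(s - 1)*(s^3 - 5*s^2 + 8*s - 4) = (s - 2)*(s - 1)^2*(s^2 - 4*s + 4) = (s - 2)^2*(s - 1)^2*(s - 2)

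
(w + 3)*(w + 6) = w^2 + 9*w + 18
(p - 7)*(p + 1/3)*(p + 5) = p^3 - 5*p^2/3 - 107*p/3 - 35/3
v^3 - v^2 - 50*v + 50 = (v - 1)*(v - 5*sqrt(2))*(v + 5*sqrt(2))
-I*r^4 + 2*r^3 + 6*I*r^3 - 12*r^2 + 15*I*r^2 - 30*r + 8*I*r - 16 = (r - 8)*(r + 1)*(r + 2*I)*(-I*r - I)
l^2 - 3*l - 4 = (l - 4)*(l + 1)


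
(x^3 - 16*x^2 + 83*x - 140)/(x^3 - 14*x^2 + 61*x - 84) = (x - 5)/(x - 3)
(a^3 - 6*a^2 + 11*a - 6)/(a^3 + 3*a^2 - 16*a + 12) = (a - 3)/(a + 6)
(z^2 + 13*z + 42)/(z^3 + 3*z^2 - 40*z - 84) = (z + 6)/(z^2 - 4*z - 12)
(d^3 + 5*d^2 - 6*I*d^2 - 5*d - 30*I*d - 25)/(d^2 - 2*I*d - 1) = (d^2 + 5*d*(1 - I) - 25*I)/(d - I)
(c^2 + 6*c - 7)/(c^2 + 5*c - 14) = (c - 1)/(c - 2)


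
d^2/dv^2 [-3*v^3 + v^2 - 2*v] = 2 - 18*v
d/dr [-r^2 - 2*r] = -2*r - 2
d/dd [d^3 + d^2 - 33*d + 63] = 3*d^2 + 2*d - 33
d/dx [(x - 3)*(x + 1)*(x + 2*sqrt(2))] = 3*x^2 - 4*x + 4*sqrt(2)*x - 4*sqrt(2) - 3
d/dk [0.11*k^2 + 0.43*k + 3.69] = 0.22*k + 0.43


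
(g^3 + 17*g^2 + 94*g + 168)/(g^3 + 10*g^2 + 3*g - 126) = (g + 4)/(g - 3)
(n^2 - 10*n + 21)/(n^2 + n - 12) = (n - 7)/(n + 4)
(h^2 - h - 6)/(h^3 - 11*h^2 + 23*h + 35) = (h^2 - h - 6)/(h^3 - 11*h^2 + 23*h + 35)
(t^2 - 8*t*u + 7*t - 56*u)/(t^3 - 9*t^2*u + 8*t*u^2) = (t + 7)/(t*(t - u))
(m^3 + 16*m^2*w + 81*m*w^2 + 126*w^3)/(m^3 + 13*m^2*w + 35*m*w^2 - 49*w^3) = (-m^2 - 9*m*w - 18*w^2)/(-m^2 - 6*m*w + 7*w^2)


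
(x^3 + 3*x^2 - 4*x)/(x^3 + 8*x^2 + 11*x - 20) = x/(x + 5)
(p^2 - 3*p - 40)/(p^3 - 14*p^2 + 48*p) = (p + 5)/(p*(p - 6))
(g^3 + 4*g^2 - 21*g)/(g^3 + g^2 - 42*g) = (g - 3)/(g - 6)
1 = 1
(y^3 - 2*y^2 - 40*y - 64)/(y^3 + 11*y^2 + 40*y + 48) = (y^2 - 6*y - 16)/(y^2 + 7*y + 12)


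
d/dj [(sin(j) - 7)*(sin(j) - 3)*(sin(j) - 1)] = (3*sin(j)^2 - 22*sin(j) + 31)*cos(j)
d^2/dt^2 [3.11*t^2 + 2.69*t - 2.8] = 6.22000000000000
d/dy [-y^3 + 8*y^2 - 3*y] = -3*y^2 + 16*y - 3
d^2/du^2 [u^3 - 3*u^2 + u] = 6*u - 6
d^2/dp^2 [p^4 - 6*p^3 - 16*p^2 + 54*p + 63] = 12*p^2 - 36*p - 32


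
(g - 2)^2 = g^2 - 4*g + 4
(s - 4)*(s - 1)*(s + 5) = s^3 - 21*s + 20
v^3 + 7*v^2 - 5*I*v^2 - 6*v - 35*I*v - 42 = (v + 7)*(v - 3*I)*(v - 2*I)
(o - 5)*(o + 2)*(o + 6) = o^3 + 3*o^2 - 28*o - 60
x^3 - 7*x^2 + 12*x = x*(x - 4)*(x - 3)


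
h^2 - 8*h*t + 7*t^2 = (h - 7*t)*(h - t)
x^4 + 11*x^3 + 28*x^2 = x^2*(x + 4)*(x + 7)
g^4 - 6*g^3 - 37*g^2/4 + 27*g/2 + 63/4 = (g - 7)*(g - 3/2)*(g + 1)*(g + 3/2)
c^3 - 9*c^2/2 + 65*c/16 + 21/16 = (c - 3)*(c - 7/4)*(c + 1/4)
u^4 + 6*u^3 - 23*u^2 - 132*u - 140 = (u - 5)*(u + 2)^2*(u + 7)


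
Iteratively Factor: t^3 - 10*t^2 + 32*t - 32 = (t - 4)*(t^2 - 6*t + 8) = (t - 4)*(t - 2)*(t - 4)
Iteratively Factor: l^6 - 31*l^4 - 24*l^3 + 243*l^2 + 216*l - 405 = (l - 3)*(l^5 + 3*l^4 - 22*l^3 - 90*l^2 - 27*l + 135) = (l - 3)*(l + 3)*(l^4 - 22*l^2 - 24*l + 45) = (l - 3)*(l + 3)^2*(l^3 - 3*l^2 - 13*l + 15) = (l - 3)*(l + 3)^3*(l^2 - 6*l + 5) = (l - 5)*(l - 3)*(l + 3)^3*(l - 1)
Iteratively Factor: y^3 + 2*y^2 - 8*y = (y + 4)*(y^2 - 2*y) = (y - 2)*(y + 4)*(y)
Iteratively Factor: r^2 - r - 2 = (r + 1)*(r - 2)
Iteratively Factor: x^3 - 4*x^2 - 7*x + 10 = (x - 1)*(x^2 - 3*x - 10) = (x - 1)*(x + 2)*(x - 5)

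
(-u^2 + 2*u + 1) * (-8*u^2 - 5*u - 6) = 8*u^4 - 11*u^3 - 12*u^2 - 17*u - 6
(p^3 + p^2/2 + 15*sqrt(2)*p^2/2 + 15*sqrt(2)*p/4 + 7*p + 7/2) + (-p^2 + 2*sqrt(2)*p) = p^3 - p^2/2 + 15*sqrt(2)*p^2/2 + 7*p + 23*sqrt(2)*p/4 + 7/2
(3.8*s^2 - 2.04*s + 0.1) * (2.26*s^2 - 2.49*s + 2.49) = 8.588*s^4 - 14.0724*s^3 + 14.7676*s^2 - 5.3286*s + 0.249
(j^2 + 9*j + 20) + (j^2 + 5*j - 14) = 2*j^2 + 14*j + 6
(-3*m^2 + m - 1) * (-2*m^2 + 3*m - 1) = 6*m^4 - 11*m^3 + 8*m^2 - 4*m + 1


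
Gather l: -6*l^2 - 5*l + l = -6*l^2 - 4*l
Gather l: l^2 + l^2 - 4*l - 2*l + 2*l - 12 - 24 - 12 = 2*l^2 - 4*l - 48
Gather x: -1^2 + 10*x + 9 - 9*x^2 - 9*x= -9*x^2 + x + 8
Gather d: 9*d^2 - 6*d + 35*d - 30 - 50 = 9*d^2 + 29*d - 80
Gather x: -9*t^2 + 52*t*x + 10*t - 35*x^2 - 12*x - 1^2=-9*t^2 + 10*t - 35*x^2 + x*(52*t - 12) - 1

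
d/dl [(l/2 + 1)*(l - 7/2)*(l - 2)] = 3*l^2/2 - 7*l/2 - 2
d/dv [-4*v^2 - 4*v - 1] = -8*v - 4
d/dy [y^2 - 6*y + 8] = 2*y - 6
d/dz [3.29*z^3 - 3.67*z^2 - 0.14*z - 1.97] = 9.87*z^2 - 7.34*z - 0.14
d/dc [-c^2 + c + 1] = 1 - 2*c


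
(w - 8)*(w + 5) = w^2 - 3*w - 40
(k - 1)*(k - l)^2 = k^3 - 2*k^2*l - k^2 + k*l^2 + 2*k*l - l^2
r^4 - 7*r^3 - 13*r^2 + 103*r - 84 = (r - 7)*(r - 3)*(r - 1)*(r + 4)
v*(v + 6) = v^2 + 6*v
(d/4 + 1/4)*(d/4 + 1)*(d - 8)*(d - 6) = d^4/16 - 9*d^3/16 - 9*d^2/8 + 23*d/2 + 12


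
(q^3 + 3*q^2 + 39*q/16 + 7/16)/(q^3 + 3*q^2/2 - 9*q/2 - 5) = (16*q^2 + 32*q + 7)/(8*(2*q^2 + q - 10))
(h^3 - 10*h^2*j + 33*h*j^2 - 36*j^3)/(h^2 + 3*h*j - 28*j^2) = (h^2 - 6*h*j + 9*j^2)/(h + 7*j)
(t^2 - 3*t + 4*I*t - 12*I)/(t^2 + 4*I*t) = (t - 3)/t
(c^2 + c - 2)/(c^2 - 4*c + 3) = (c + 2)/(c - 3)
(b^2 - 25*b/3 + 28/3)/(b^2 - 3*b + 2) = (3*b^2 - 25*b + 28)/(3*(b^2 - 3*b + 2))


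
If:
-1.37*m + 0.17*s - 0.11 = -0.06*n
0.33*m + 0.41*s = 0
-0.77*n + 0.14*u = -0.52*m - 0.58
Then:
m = 0.00743982683608618*u - 0.0441961141810358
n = 0.186842480460734*u + 0.723400026786833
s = 0.0355724821457117 - 0.00598815330709376*u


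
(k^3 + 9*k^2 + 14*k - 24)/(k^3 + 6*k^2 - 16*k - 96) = (k - 1)/(k - 4)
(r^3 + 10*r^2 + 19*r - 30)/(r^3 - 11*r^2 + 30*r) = (r^3 + 10*r^2 + 19*r - 30)/(r*(r^2 - 11*r + 30))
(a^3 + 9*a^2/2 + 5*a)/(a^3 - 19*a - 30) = a*(2*a + 5)/(2*(a^2 - 2*a - 15))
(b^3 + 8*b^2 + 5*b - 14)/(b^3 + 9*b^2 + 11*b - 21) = (b + 2)/(b + 3)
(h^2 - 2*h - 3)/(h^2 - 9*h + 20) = (h^2 - 2*h - 3)/(h^2 - 9*h + 20)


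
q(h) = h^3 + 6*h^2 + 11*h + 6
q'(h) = 3*h^2 + 12*h + 11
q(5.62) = 434.83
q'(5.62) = 173.19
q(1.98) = 59.06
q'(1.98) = 46.52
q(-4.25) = -9.14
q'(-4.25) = 14.19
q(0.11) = 7.28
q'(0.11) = 12.36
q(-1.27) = -0.34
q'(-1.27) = 0.60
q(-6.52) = -87.83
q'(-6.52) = 60.29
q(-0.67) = 1.02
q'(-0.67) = 4.31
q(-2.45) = 0.36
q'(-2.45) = -0.39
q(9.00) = 1320.00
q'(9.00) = 362.00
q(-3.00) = 0.00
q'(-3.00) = 2.00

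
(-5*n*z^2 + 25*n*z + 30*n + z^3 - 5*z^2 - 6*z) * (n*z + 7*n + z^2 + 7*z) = -5*n^2*z^3 - 10*n^2*z^2 + 205*n^2*z + 210*n^2 - 4*n*z^4 - 8*n*z^3 + 164*n*z^2 + 168*n*z + z^5 + 2*z^4 - 41*z^3 - 42*z^2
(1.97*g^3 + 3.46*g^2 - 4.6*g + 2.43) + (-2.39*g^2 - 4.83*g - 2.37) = 1.97*g^3 + 1.07*g^2 - 9.43*g + 0.0600000000000001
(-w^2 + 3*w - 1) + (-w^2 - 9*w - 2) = -2*w^2 - 6*w - 3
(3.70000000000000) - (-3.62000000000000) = 7.32000000000000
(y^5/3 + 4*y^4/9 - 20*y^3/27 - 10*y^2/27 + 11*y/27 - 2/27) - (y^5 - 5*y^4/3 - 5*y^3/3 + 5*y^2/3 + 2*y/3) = -2*y^5/3 + 19*y^4/9 + 25*y^3/27 - 55*y^2/27 - 7*y/27 - 2/27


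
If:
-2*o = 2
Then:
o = -1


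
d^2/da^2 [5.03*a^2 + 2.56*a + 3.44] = 10.0600000000000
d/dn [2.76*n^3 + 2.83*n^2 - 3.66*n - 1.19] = 8.28*n^2 + 5.66*n - 3.66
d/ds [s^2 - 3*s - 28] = 2*s - 3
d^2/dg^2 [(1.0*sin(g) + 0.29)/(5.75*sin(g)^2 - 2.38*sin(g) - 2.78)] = (-33.0625*sin(g)^5 - 52.0375*sin(g)^4 - 17.87905*sin(g)^3 + 43.959874*sin(g)^2 + 66.288456*sin(g) - 0.676147999999999)/(190.109375*sin(g)^6 - 236.06625*sin(g)^5 - 178.03035*sin(g)^4 + 214.784528*sin(g)^3 + 86.073804*sin(g)^2 - 55.180776*sin(g) - 21.484952)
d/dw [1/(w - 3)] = -1/(w - 3)^2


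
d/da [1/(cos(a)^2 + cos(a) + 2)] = (2*cos(a) + 1)*sin(a)/(cos(a)^2 + cos(a) + 2)^2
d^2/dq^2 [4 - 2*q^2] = -4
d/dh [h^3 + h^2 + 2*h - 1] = 3*h^2 + 2*h + 2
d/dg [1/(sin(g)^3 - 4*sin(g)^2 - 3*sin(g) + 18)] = -(3*sin(g) + 1)*cos(g)/((sin(g) - 3)^3*(sin(g) + 2)^2)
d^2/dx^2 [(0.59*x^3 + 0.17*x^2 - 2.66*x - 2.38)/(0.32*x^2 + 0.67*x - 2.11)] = (-1.11022302462516e-16*x^5 - 6.66133814775094e-16*x^4 + 0.708774*x^3 - 5.778066*x^2 + 1.92261*x - 11.357886)/(0.032768*x^6 + 0.205824*x^5 - 0.217248*x^4 - 2.413541*x^3 + 1.432479*x^2 + 8.948721*x - 9.393931)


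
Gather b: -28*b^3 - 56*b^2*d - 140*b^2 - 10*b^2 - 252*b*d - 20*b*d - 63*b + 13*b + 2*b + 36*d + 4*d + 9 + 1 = -28*b^3 + b^2*(-56*d - 150) + b*(-272*d - 48) + 40*d + 10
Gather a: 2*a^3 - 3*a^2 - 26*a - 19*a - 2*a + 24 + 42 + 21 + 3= 2*a^3 - 3*a^2 - 47*a + 90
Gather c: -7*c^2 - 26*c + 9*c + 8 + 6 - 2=-7*c^2 - 17*c + 12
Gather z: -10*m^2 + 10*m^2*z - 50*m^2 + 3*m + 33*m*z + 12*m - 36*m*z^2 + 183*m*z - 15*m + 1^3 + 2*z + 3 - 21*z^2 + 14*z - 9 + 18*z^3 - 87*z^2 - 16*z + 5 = -60*m^2 + 18*z^3 + z^2*(-36*m - 108) + z*(10*m^2 + 216*m)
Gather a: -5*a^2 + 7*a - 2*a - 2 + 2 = -5*a^2 + 5*a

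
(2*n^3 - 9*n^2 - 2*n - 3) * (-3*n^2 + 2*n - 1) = -6*n^5 + 31*n^4 - 14*n^3 + 14*n^2 - 4*n + 3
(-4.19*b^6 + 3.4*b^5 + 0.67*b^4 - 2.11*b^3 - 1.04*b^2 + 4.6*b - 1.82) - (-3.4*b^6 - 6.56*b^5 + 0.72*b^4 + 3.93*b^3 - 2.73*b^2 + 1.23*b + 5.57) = -0.79*b^6 + 9.96*b^5 - 0.0499999999999999*b^4 - 6.04*b^3 + 1.69*b^2 + 3.37*b - 7.39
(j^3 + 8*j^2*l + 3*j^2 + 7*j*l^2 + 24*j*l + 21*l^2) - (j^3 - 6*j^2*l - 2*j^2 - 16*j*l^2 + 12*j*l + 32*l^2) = 14*j^2*l + 5*j^2 + 23*j*l^2 + 12*j*l - 11*l^2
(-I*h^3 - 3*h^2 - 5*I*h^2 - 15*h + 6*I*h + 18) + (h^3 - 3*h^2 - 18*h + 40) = h^3 - I*h^3 - 6*h^2 - 5*I*h^2 - 33*h + 6*I*h + 58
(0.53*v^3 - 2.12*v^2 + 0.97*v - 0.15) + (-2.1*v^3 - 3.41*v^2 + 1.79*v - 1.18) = -1.57*v^3 - 5.53*v^2 + 2.76*v - 1.33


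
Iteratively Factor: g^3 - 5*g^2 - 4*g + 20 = (g - 5)*(g^2 - 4) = (g - 5)*(g - 2)*(g + 2)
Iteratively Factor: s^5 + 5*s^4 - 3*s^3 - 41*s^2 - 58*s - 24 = (s - 3)*(s^4 + 8*s^3 + 21*s^2 + 22*s + 8) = (s - 3)*(s + 1)*(s^3 + 7*s^2 + 14*s + 8) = (s - 3)*(s + 1)*(s + 2)*(s^2 + 5*s + 4) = (s - 3)*(s + 1)^2*(s + 2)*(s + 4)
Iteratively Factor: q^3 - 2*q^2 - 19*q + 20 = (q - 5)*(q^2 + 3*q - 4) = (q - 5)*(q - 1)*(q + 4)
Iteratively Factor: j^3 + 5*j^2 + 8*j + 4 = (j + 2)*(j^2 + 3*j + 2) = (j + 2)^2*(j + 1)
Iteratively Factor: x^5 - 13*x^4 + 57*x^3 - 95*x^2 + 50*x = (x - 1)*(x^4 - 12*x^3 + 45*x^2 - 50*x) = (x - 5)*(x - 1)*(x^3 - 7*x^2 + 10*x) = (x - 5)*(x - 2)*(x - 1)*(x^2 - 5*x) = x*(x - 5)*(x - 2)*(x - 1)*(x - 5)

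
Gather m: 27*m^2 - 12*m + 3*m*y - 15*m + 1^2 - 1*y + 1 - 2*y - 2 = 27*m^2 + m*(3*y - 27) - 3*y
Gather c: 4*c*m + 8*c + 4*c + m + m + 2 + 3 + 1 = c*(4*m + 12) + 2*m + 6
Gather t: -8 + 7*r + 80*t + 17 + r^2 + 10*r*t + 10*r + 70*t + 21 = r^2 + 17*r + t*(10*r + 150) + 30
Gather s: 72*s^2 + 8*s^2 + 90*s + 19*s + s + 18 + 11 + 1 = 80*s^2 + 110*s + 30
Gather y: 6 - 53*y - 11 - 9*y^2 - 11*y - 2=-9*y^2 - 64*y - 7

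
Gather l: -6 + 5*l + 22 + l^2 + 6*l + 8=l^2 + 11*l + 24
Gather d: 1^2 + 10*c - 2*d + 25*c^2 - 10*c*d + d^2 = 25*c^2 + 10*c + d^2 + d*(-10*c - 2) + 1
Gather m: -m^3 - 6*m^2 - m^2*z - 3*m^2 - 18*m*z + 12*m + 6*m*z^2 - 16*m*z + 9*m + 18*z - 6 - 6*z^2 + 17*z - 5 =-m^3 + m^2*(-z - 9) + m*(6*z^2 - 34*z + 21) - 6*z^2 + 35*z - 11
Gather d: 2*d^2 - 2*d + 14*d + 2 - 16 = 2*d^2 + 12*d - 14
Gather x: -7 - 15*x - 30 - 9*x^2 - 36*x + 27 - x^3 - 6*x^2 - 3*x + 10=-x^3 - 15*x^2 - 54*x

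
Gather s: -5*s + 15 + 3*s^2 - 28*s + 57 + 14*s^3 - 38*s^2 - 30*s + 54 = 14*s^3 - 35*s^2 - 63*s + 126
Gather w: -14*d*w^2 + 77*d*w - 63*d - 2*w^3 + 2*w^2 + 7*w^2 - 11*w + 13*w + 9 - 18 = -63*d - 2*w^3 + w^2*(9 - 14*d) + w*(77*d + 2) - 9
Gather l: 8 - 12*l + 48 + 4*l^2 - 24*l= 4*l^2 - 36*l + 56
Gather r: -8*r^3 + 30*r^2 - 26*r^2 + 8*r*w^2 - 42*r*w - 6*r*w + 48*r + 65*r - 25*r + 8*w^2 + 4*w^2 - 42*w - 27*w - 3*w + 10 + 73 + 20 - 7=-8*r^3 + 4*r^2 + r*(8*w^2 - 48*w + 88) + 12*w^2 - 72*w + 96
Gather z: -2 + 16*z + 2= 16*z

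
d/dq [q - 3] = 1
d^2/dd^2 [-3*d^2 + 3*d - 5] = -6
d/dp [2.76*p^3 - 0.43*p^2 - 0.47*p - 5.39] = 8.28*p^2 - 0.86*p - 0.47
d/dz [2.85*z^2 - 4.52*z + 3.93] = 5.7*z - 4.52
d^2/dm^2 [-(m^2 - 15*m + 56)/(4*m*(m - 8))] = 7/(2*m^3)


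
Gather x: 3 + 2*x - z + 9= 2*x - z + 12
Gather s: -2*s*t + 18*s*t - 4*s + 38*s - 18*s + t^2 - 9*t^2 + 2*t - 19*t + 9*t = s*(16*t + 16) - 8*t^2 - 8*t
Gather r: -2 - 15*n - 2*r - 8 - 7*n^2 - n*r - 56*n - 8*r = -7*n^2 - 71*n + r*(-n - 10) - 10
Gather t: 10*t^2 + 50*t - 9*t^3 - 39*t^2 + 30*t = -9*t^3 - 29*t^2 + 80*t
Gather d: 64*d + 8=64*d + 8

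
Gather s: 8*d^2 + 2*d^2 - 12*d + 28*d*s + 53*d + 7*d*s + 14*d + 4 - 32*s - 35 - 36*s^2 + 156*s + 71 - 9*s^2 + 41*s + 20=10*d^2 + 55*d - 45*s^2 + s*(35*d + 165) + 60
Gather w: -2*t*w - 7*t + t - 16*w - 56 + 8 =-6*t + w*(-2*t - 16) - 48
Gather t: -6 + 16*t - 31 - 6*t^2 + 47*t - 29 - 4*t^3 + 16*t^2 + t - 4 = -4*t^3 + 10*t^2 + 64*t - 70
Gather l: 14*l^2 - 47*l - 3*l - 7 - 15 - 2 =14*l^2 - 50*l - 24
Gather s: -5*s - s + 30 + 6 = 36 - 6*s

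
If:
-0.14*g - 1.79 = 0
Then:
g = -12.79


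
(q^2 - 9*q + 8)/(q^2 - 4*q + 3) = (q - 8)/(q - 3)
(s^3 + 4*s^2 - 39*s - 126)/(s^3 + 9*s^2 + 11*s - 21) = (s - 6)/(s - 1)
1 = 1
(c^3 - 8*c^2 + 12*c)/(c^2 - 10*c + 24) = c*(c - 2)/(c - 4)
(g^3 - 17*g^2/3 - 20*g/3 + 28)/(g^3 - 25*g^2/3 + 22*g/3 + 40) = (3*g^2 + g - 14)/(3*g^2 - 7*g - 20)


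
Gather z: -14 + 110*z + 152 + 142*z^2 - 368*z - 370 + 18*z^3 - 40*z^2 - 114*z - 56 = 18*z^3 + 102*z^2 - 372*z - 288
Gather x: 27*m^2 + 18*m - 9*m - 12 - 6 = 27*m^2 + 9*m - 18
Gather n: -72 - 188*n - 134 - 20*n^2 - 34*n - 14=-20*n^2 - 222*n - 220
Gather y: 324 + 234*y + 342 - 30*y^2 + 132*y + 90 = -30*y^2 + 366*y + 756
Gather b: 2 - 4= -2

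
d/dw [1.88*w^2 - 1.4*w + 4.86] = 3.76*w - 1.4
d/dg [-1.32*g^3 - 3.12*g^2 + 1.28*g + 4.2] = -3.96*g^2 - 6.24*g + 1.28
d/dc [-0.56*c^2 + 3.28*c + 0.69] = 3.28 - 1.12*c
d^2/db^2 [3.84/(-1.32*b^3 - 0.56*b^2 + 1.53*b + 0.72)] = ((30.4128*b + 4.3008)*(1.32*b^3 + 0.56*b^2 - 1.53*b - 0.72) - 3.84*(3.96*b^2 + 1.12*b - 1.53)*(7.92*b^2 + 2.24*b - 3.06))/(1.32*b^3 + 0.56*b^2 - 1.53*b - 0.72)^3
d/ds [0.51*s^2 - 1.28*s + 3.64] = 1.02*s - 1.28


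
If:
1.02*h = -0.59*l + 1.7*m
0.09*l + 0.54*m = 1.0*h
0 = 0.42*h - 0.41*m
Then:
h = 0.00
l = 0.00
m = 0.00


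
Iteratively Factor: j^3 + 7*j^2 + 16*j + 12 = (j + 3)*(j^2 + 4*j + 4) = (j + 2)*(j + 3)*(j + 2)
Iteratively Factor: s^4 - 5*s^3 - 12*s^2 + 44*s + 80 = (s + 2)*(s^3 - 7*s^2 + 2*s + 40) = (s - 4)*(s + 2)*(s^2 - 3*s - 10) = (s - 5)*(s - 4)*(s + 2)*(s + 2)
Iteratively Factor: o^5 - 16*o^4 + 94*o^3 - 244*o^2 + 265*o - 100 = (o - 5)*(o^4 - 11*o^3 + 39*o^2 - 49*o + 20) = (o - 5)*(o - 4)*(o^3 - 7*o^2 + 11*o - 5) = (o - 5)*(o - 4)*(o - 1)*(o^2 - 6*o + 5) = (o - 5)*(o - 4)*(o - 1)^2*(o - 5)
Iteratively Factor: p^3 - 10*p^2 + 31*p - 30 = (p - 3)*(p^2 - 7*p + 10) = (p - 5)*(p - 3)*(p - 2)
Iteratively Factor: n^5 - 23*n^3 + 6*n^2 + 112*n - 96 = (n + 3)*(n^4 - 3*n^3 - 14*n^2 + 48*n - 32) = (n - 1)*(n + 3)*(n^3 - 2*n^2 - 16*n + 32) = (n - 1)*(n + 3)*(n + 4)*(n^2 - 6*n + 8) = (n - 4)*(n - 1)*(n + 3)*(n + 4)*(n - 2)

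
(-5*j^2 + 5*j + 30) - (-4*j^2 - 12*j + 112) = -j^2 + 17*j - 82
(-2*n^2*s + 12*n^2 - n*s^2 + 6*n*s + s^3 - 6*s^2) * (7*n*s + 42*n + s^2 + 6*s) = -14*n^3*s^2 + 504*n^3 - 9*n^2*s^3 + 324*n^2*s + 6*n*s^4 - 216*n*s^2 + s^5 - 36*s^3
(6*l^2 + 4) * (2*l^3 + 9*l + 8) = 12*l^5 + 62*l^3 + 48*l^2 + 36*l + 32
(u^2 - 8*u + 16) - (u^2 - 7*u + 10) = 6 - u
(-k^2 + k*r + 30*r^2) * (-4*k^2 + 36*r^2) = 4*k^4 - 4*k^3*r - 156*k^2*r^2 + 36*k*r^3 + 1080*r^4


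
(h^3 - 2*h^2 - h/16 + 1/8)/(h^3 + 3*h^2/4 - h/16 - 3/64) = 4*(h - 2)/(4*h + 3)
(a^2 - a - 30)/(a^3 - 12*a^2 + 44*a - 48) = (a + 5)/(a^2 - 6*a + 8)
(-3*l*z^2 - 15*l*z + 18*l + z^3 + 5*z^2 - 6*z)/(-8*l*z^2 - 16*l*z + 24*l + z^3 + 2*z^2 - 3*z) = (-3*l*z - 18*l + z^2 + 6*z)/(-8*l*z - 24*l + z^2 + 3*z)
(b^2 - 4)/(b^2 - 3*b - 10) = (b - 2)/(b - 5)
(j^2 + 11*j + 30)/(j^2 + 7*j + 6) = (j + 5)/(j + 1)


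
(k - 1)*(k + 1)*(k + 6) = k^3 + 6*k^2 - k - 6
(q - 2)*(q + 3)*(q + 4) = q^3 + 5*q^2 - 2*q - 24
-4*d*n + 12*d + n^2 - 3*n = (-4*d + n)*(n - 3)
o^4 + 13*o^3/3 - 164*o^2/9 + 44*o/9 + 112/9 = (o - 2)*(o - 4/3)*(o + 2/3)*(o + 7)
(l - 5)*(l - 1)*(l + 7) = l^3 + l^2 - 37*l + 35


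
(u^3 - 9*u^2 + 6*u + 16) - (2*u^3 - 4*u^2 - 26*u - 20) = -u^3 - 5*u^2 + 32*u + 36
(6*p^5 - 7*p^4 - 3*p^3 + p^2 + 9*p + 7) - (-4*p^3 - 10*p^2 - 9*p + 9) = 6*p^5 - 7*p^4 + p^3 + 11*p^2 + 18*p - 2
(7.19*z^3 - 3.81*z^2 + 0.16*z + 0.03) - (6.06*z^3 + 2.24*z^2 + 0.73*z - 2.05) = 1.13*z^3 - 6.05*z^2 - 0.57*z + 2.08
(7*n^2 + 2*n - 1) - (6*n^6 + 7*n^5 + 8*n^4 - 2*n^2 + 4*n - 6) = -6*n^6 - 7*n^5 - 8*n^4 + 9*n^2 - 2*n + 5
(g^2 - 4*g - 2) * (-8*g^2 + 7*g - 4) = -8*g^4 + 39*g^3 - 16*g^2 + 2*g + 8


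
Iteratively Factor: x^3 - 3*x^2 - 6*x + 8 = (x - 4)*(x^2 + x - 2) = (x - 4)*(x + 2)*(x - 1)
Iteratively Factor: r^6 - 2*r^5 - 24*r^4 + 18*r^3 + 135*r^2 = (r - 5)*(r^5 + 3*r^4 - 9*r^3 - 27*r^2) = (r - 5)*(r + 3)*(r^4 - 9*r^2) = r*(r - 5)*(r + 3)*(r^3 - 9*r) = r*(r - 5)*(r + 3)^2*(r^2 - 3*r) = r*(r - 5)*(r - 3)*(r + 3)^2*(r)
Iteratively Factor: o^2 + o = (o)*(o + 1)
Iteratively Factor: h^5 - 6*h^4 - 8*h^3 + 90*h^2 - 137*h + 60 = (h - 1)*(h^4 - 5*h^3 - 13*h^2 + 77*h - 60) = (h - 3)*(h - 1)*(h^3 - 2*h^2 - 19*h + 20) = (h - 3)*(h - 1)^2*(h^2 - h - 20) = (h - 5)*(h - 3)*(h - 1)^2*(h + 4)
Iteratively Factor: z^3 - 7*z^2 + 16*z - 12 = (z - 2)*(z^2 - 5*z + 6) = (z - 2)^2*(z - 3)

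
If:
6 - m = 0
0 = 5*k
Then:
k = 0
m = 6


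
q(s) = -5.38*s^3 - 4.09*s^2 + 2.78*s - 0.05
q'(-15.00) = -3506.02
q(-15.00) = 17195.50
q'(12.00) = -2419.54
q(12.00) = -9852.29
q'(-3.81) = -200.34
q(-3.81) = 227.54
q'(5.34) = -501.14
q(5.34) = -921.06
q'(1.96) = -75.26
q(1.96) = -50.82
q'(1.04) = -23.18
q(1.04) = -7.63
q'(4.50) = -360.86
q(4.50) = -560.62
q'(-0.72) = 0.30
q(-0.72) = -2.16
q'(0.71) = -11.16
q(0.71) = -2.06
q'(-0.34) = 3.70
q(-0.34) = -1.26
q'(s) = -16.14*s^2 - 8.18*s + 2.78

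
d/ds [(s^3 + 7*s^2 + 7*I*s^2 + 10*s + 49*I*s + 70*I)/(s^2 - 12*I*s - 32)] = (s^4 - 24*I*s^3 - s^2*(22 + 133*I) - 28*s*(16 + 21*I) - 1160 - 1568*I)/(s^4 - 24*I*s^3 - 208*s^2 + 768*I*s + 1024)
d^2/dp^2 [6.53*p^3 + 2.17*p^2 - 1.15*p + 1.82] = 39.18*p + 4.34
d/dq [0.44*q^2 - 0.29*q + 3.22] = 0.88*q - 0.29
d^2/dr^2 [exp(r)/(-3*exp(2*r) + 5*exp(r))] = (-9*exp(r) - 15)*exp(r)/(27*exp(3*r) - 135*exp(2*r) + 225*exp(r) - 125)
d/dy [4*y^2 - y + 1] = 8*y - 1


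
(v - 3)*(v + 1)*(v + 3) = v^3 + v^2 - 9*v - 9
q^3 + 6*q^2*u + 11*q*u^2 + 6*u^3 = (q + u)*(q + 2*u)*(q + 3*u)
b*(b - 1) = b^2 - b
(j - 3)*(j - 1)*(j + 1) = j^3 - 3*j^2 - j + 3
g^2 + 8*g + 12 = (g + 2)*(g + 6)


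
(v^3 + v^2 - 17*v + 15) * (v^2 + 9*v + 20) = v^5 + 10*v^4 + 12*v^3 - 118*v^2 - 205*v + 300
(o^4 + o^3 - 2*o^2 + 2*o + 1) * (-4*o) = -4*o^5 - 4*o^4 + 8*o^3 - 8*o^2 - 4*o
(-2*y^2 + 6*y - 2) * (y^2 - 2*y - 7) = -2*y^4 + 10*y^3 - 38*y + 14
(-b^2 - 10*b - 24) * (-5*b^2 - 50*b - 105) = 5*b^4 + 100*b^3 + 725*b^2 + 2250*b + 2520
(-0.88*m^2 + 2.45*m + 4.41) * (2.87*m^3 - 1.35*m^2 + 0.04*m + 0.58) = -2.5256*m^5 + 8.2195*m^4 + 9.314*m^3 - 6.3659*m^2 + 1.5974*m + 2.5578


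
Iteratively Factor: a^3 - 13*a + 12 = (a + 4)*(a^2 - 4*a + 3) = (a - 3)*(a + 4)*(a - 1)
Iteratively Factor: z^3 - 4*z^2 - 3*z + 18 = (z - 3)*(z^2 - z - 6) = (z - 3)*(z + 2)*(z - 3)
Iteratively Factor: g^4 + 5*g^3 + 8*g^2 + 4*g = (g + 2)*(g^3 + 3*g^2 + 2*g) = (g + 1)*(g + 2)*(g^2 + 2*g) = (g + 1)*(g + 2)^2*(g)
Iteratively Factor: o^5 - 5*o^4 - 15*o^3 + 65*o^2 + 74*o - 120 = (o - 4)*(o^4 - o^3 - 19*o^2 - 11*o + 30) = (o - 4)*(o - 1)*(o^3 - 19*o - 30) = (o - 5)*(o - 4)*(o - 1)*(o^2 + 5*o + 6) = (o - 5)*(o - 4)*(o - 1)*(o + 3)*(o + 2)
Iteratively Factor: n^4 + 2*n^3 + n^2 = (n + 1)*(n^3 + n^2) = (n + 1)^2*(n^2) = n*(n + 1)^2*(n)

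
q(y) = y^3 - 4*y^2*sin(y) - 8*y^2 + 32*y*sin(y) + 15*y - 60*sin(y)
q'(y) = -4*y^2*cos(y) + 3*y^2 - 8*y*sin(y) + 32*y*cos(y) - 16*y + 32*sin(y) - 60*cos(y) + 15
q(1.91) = -6.27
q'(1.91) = 15.63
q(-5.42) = -742.22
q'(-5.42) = 18.99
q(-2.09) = 49.90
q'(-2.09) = 90.87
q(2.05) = -4.20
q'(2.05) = 13.82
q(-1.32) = 69.75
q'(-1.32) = -26.98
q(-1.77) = 69.46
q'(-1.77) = 33.03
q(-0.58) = 32.20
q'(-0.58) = -61.63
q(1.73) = -9.22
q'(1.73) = 16.86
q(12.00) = 891.22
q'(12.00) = 76.69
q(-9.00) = -1235.06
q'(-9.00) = 971.42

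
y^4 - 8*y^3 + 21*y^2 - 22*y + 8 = (y - 4)*(y - 2)*(y - 1)^2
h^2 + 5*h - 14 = (h - 2)*(h + 7)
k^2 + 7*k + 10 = (k + 2)*(k + 5)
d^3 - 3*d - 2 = (d - 2)*(d + 1)^2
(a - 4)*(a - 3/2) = a^2 - 11*a/2 + 6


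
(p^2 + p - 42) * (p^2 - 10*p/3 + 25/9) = p^4 - 7*p^3/3 - 383*p^2/9 + 1285*p/9 - 350/3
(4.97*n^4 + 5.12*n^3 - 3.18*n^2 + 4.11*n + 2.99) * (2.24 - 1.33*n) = -6.6101*n^5 + 4.3232*n^4 + 15.6982*n^3 - 12.5895*n^2 + 5.2297*n + 6.6976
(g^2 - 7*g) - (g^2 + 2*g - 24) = 24 - 9*g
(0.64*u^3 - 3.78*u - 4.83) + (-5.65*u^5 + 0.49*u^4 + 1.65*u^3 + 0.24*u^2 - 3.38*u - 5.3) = -5.65*u^5 + 0.49*u^4 + 2.29*u^3 + 0.24*u^2 - 7.16*u - 10.13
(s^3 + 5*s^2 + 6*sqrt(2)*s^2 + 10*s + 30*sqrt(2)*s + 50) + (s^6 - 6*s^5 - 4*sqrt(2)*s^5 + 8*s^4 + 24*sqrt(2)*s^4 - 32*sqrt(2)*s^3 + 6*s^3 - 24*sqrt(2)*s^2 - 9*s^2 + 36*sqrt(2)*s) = s^6 - 6*s^5 - 4*sqrt(2)*s^5 + 8*s^4 + 24*sqrt(2)*s^4 - 32*sqrt(2)*s^3 + 7*s^3 - 18*sqrt(2)*s^2 - 4*s^2 + 10*s + 66*sqrt(2)*s + 50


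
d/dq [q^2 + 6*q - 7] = 2*q + 6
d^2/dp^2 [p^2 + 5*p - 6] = 2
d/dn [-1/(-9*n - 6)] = -1/(3*n + 2)^2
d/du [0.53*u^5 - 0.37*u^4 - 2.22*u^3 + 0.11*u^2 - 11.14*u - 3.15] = 2.65*u^4 - 1.48*u^3 - 6.66*u^2 + 0.22*u - 11.14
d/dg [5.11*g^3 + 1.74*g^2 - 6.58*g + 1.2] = 15.33*g^2 + 3.48*g - 6.58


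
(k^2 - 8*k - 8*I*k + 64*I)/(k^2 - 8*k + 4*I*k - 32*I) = (k - 8*I)/(k + 4*I)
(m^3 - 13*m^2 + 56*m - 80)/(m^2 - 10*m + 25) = (m^2 - 8*m + 16)/(m - 5)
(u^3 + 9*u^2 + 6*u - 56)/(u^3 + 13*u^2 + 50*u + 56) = (u - 2)/(u + 2)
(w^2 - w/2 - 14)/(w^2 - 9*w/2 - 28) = (w - 4)/(w - 8)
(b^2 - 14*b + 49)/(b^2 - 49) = (b - 7)/(b + 7)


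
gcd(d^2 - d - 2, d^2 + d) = d + 1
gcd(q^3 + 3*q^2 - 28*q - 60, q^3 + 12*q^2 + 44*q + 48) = q^2 + 8*q + 12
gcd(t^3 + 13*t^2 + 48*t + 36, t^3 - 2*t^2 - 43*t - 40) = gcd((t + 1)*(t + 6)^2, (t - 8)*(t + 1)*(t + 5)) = t + 1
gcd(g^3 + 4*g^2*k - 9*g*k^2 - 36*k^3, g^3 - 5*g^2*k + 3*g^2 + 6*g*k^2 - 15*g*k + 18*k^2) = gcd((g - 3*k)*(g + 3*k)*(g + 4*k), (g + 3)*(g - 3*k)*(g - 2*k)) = g - 3*k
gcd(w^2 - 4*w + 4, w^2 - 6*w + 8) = w - 2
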